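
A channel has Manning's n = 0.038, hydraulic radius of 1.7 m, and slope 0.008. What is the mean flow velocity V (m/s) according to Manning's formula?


Manning's equation gives V = (1/n) * R^(2/3) * S^(1/2).
First, compute R^(2/3) = 1.7^(2/3) = 1.4244.
Next, S^(1/2) = 0.008^(1/2) = 0.089443.
Then 1/n = 1/0.038 = 26.32.
V = 26.32 * 1.4244 * 0.089443 = 3.3527 m/s.

3.3527


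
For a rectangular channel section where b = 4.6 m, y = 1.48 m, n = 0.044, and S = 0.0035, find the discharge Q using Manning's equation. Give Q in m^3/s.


For a rectangular channel, the cross-sectional area A = b * y = 4.6 * 1.48 = 6.81 m^2.
The wetted perimeter P = b + 2y = 4.6 + 2*1.48 = 7.56 m.
Hydraulic radius R = A/P = 6.81/7.56 = 0.9005 m.
Velocity V = (1/n)*R^(2/3)*S^(1/2) = (1/0.044)*0.9005^(2/3)*0.0035^(1/2) = 1.2539 m/s.
Discharge Q = A * V = 6.81 * 1.2539 = 8.536 m^3/s.

8.536


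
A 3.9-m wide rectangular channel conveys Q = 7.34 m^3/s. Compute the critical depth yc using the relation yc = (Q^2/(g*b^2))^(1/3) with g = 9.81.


Using yc = (Q^2 / (g * b^2))^(1/3):
Q^2 = 7.34^2 = 53.88.
g * b^2 = 9.81 * 3.9^2 = 9.81 * 15.21 = 149.21.
Q^2 / (g*b^2) = 53.88 / 149.21 = 0.3611.
yc = 0.3611^(1/3) = 0.7121 m.

0.7121


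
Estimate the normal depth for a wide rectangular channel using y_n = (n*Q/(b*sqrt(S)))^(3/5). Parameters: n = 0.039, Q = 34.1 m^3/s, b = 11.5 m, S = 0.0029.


We use the wide-channel approximation y_n = (n*Q/(b*sqrt(S)))^(3/5).
sqrt(S) = sqrt(0.0029) = 0.053852.
Numerator: n*Q = 0.039 * 34.1 = 1.3299.
Denominator: b*sqrt(S) = 11.5 * 0.053852 = 0.619298.
arg = 2.1474.
y_n = 2.1474^(3/5) = 1.5818 m.

1.5818


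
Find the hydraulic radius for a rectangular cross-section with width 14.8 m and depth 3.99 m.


For a rectangular section:
Flow area A = b * y = 14.8 * 3.99 = 59.05 m^2.
Wetted perimeter P = b + 2y = 14.8 + 2*3.99 = 22.78 m.
Hydraulic radius R = A/P = 59.05 / 22.78 = 2.5923 m.

2.5923


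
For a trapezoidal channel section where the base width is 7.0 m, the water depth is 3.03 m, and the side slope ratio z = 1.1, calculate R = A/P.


For a trapezoidal section with side slope z:
A = (b + z*y)*y = (7.0 + 1.1*3.03)*3.03 = 31.309 m^2.
P = b + 2*y*sqrt(1 + z^2) = 7.0 + 2*3.03*sqrt(1 + 1.1^2) = 16.009 m.
R = A/P = 31.309 / 16.009 = 1.9557 m.

1.9557


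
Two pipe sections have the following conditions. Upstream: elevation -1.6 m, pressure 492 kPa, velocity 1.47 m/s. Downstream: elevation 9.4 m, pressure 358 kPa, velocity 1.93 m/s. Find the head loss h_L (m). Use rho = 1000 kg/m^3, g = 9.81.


Total head at each section: H = z + p/(rho*g) + V^2/(2g).
H1 = -1.6 + 492*1000/(1000*9.81) + 1.47^2/(2*9.81)
   = -1.6 + 50.153 + 0.1101
   = 48.663 m.
H2 = 9.4 + 358*1000/(1000*9.81) + 1.93^2/(2*9.81)
   = 9.4 + 36.493 + 0.1899
   = 46.083 m.
h_L = H1 - H2 = 48.663 - 46.083 = 2.58 m.

2.58


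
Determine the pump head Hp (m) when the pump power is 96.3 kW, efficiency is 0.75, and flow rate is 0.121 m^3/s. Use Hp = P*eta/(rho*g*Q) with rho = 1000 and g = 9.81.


Pump head formula: Hp = P * eta / (rho * g * Q).
Numerator: P * eta = 96.3 * 1000 * 0.75 = 72225.0 W.
Denominator: rho * g * Q = 1000 * 9.81 * 0.121 = 1187.01.
Hp = 72225.0 / 1187.01 = 60.85 m.

60.85


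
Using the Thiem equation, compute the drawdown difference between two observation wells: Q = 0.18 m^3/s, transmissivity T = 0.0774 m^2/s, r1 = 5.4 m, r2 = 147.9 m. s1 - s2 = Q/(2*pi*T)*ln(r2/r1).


Thiem equation: s1 - s2 = Q/(2*pi*T) * ln(r2/r1).
ln(r2/r1) = ln(147.9/5.4) = 3.3101.
Q/(2*pi*T) = 0.18 / (2*pi*0.0774) = 0.18 / 0.4863 = 0.3701.
s1 - s2 = 0.3701 * 3.3101 = 1.2252 m.

1.2252


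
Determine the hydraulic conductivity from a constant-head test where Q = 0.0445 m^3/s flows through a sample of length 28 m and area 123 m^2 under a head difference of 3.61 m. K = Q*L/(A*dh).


From K = Q*L / (A*dh):
Numerator: Q*L = 0.0445 * 28 = 1.246.
Denominator: A*dh = 123 * 3.61 = 444.03.
K = 1.246 / 444.03 = 0.002806 m/s.

0.002806


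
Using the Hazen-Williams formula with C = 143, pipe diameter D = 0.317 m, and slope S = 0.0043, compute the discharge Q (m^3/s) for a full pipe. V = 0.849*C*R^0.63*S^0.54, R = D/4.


For a full circular pipe, R = D/4 = 0.317/4 = 0.0793 m.
V = 0.849 * 143 * 0.0793^0.63 * 0.0043^0.54
  = 0.849 * 143 * 0.202474 * 0.052732
  = 1.2962 m/s.
Pipe area A = pi*D^2/4 = pi*0.317^2/4 = 0.0789 m^2.
Q = A * V = 0.0789 * 1.2962 = 0.1023 m^3/s.

0.1023


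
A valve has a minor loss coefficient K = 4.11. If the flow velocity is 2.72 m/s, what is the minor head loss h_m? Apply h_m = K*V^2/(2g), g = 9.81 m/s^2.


Minor loss formula: h_m = K * V^2/(2g).
V^2 = 2.72^2 = 7.3984.
V^2/(2g) = 7.3984 / 19.62 = 0.3771 m.
h_m = 4.11 * 0.3771 = 1.5498 m.

1.5498


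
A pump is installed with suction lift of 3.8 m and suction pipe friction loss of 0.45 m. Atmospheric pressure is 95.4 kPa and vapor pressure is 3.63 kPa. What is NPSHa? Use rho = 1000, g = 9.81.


NPSHa = p_atm/(rho*g) - z_s - hf_s - p_vap/(rho*g).
p_atm/(rho*g) = 95.4*1000 / (1000*9.81) = 9.725 m.
p_vap/(rho*g) = 3.63*1000 / (1000*9.81) = 0.37 m.
NPSHa = 9.725 - 3.8 - 0.45 - 0.37
      = 5.1 m.

5.1


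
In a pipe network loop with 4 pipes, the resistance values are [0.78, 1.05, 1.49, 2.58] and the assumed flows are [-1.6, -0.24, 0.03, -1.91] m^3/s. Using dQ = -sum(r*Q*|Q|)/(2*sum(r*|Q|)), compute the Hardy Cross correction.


Numerator terms (r*Q*|Q|): 0.78*-1.6*|-1.6| = -1.9968; 1.05*-0.24*|-0.24| = -0.0605; 1.49*0.03*|0.03| = 0.0013; 2.58*-1.91*|-1.91| = -9.4121.
Sum of numerator = -11.468.
Denominator terms (r*|Q|): 0.78*|-1.6| = 1.248; 1.05*|-0.24| = 0.252; 1.49*|0.03| = 0.0447; 2.58*|-1.91| = 4.9278.
2 * sum of denominator = 2 * 6.4725 = 12.945.
dQ = --11.468 / 12.945 = 0.8859 m^3/s.

0.8859


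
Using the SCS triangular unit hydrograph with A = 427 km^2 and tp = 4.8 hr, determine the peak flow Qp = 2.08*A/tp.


SCS formula: Qp = 2.08 * A / tp.
Qp = 2.08 * 427 / 4.8
   = 888.16 / 4.8
   = 185.03 m^3/s per cm.

185.03


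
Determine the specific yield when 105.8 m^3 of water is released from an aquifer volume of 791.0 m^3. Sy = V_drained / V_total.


Specific yield Sy = Volume drained / Total volume.
Sy = 105.8 / 791.0
   = 0.1338.

0.1338


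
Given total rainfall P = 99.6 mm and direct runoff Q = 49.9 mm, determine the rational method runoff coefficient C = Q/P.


The runoff coefficient C = runoff depth / rainfall depth.
C = 49.9 / 99.6
  = 0.501.

0.501


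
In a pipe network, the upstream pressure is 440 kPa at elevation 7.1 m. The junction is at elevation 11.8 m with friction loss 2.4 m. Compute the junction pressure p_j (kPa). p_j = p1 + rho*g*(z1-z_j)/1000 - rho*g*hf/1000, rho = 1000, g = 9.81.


Junction pressure: p_j = p1 + rho*g*(z1 - z_j)/1000 - rho*g*hf/1000.
Elevation term = 1000*9.81*(7.1 - 11.8)/1000 = -46.107 kPa.
Friction term = 1000*9.81*2.4/1000 = 23.544 kPa.
p_j = 440 + -46.107 - 23.544 = 370.35 kPa.

370.35


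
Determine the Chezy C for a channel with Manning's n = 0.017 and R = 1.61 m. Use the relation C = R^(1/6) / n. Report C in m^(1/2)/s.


The Chezy coefficient relates to Manning's n through C = R^(1/6) / n.
R^(1/6) = 1.61^(1/6) = 1.082607.
C = 1.082607 / 0.017 = 63.68 m^(1/2)/s.

63.68


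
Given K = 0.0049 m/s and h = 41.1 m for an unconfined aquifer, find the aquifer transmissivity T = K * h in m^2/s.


Transmissivity is defined as T = K * h.
T = 0.0049 * 41.1
  = 0.2014 m^2/s.

0.2014


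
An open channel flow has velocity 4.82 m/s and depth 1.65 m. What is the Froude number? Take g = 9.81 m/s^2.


The Froude number is defined as Fr = V / sqrt(g*y).
g*y = 9.81 * 1.65 = 16.1865.
sqrt(g*y) = sqrt(16.1865) = 4.0232.
Fr = 4.82 / 4.0232 = 1.198.

1.198


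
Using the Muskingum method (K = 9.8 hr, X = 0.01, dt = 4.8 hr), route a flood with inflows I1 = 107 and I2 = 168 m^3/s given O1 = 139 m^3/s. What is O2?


Muskingum coefficients:
denom = 2*K*(1-X) + dt = 2*9.8*(1-0.01) + 4.8 = 24.204.
C0 = (dt - 2*K*X)/denom = (4.8 - 2*9.8*0.01)/24.204 = 0.1902.
C1 = (dt + 2*K*X)/denom = (4.8 + 2*9.8*0.01)/24.204 = 0.2064.
C2 = (2*K*(1-X) - dt)/denom = 0.6034.
O2 = C0*I2 + C1*I1 + C2*O1
   = 0.1902*168 + 0.2064*107 + 0.6034*139
   = 137.91 m^3/s.

137.91


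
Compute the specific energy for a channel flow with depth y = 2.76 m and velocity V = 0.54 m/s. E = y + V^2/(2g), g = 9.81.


Specific energy E = y + V^2/(2g).
Velocity head = V^2/(2g) = 0.54^2 / (2*9.81) = 0.2916 / 19.62 = 0.0149 m.
E = 2.76 + 0.0149 = 2.7749 m.

2.7749


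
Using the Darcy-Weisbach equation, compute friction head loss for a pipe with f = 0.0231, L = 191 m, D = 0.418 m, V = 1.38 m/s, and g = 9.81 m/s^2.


Darcy-Weisbach equation: h_f = f * (L/D) * V^2/(2g).
f * L/D = 0.0231 * 191/0.418 = 10.5553.
V^2/(2g) = 1.38^2 / (2*9.81) = 1.9044 / 19.62 = 0.0971 m.
h_f = 10.5553 * 0.0971 = 1.025 m.

1.025


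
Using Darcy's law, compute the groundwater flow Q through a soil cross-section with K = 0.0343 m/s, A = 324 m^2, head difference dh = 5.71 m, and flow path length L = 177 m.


Darcy's law: Q = K * A * i, where i = dh/L.
Hydraulic gradient i = 5.71 / 177 = 0.03226.
Q = 0.0343 * 324 * 0.03226
  = 0.3585 m^3/s.

0.3585


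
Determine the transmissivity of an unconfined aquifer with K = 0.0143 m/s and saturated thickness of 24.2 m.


Transmissivity is defined as T = K * h.
T = 0.0143 * 24.2
  = 0.3461 m^2/s.

0.3461


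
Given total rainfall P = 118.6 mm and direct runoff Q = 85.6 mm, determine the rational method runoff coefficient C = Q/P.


The runoff coefficient C = runoff depth / rainfall depth.
C = 85.6 / 118.6
  = 0.7218.

0.7218


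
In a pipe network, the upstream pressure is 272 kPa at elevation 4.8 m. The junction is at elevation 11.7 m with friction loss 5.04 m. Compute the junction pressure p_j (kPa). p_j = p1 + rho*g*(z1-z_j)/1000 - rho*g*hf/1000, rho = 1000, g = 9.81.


Junction pressure: p_j = p1 + rho*g*(z1 - z_j)/1000 - rho*g*hf/1000.
Elevation term = 1000*9.81*(4.8 - 11.7)/1000 = -67.689 kPa.
Friction term = 1000*9.81*5.04/1000 = 49.442 kPa.
p_j = 272 + -67.689 - 49.442 = 154.87 kPa.

154.87


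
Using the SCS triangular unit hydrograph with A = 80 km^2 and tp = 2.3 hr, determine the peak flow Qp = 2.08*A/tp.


SCS formula: Qp = 2.08 * A / tp.
Qp = 2.08 * 80 / 2.3
   = 166.4 / 2.3
   = 72.35 m^3/s per cm.

72.35


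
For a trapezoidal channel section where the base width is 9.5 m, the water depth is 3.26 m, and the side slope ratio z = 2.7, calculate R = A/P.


For a trapezoidal section with side slope z:
A = (b + z*y)*y = (9.5 + 2.7*3.26)*3.26 = 59.665 m^2.
P = b + 2*y*sqrt(1 + z^2) = 9.5 + 2*3.26*sqrt(1 + 2.7^2) = 28.273 m.
R = A/P = 59.665 / 28.273 = 2.1103 m.

2.1103


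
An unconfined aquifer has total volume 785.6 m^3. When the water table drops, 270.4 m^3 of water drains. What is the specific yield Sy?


Specific yield Sy = Volume drained / Total volume.
Sy = 270.4 / 785.6
   = 0.3442.

0.3442


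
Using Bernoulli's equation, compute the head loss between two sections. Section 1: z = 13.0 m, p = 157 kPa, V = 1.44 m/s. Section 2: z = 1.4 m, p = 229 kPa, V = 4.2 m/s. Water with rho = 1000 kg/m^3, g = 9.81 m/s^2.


Total head at each section: H = z + p/(rho*g) + V^2/(2g).
H1 = 13.0 + 157*1000/(1000*9.81) + 1.44^2/(2*9.81)
   = 13.0 + 16.004 + 0.1057
   = 29.11 m.
H2 = 1.4 + 229*1000/(1000*9.81) + 4.2^2/(2*9.81)
   = 1.4 + 23.344 + 0.8991
   = 25.643 m.
h_L = H1 - H2 = 29.11 - 25.643 = 3.467 m.

3.467


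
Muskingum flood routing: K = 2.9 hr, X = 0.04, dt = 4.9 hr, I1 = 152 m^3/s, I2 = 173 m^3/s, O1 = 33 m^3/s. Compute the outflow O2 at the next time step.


Muskingum coefficients:
denom = 2*K*(1-X) + dt = 2*2.9*(1-0.04) + 4.9 = 10.468.
C0 = (dt - 2*K*X)/denom = (4.9 - 2*2.9*0.04)/10.468 = 0.4459.
C1 = (dt + 2*K*X)/denom = (4.9 + 2*2.9*0.04)/10.468 = 0.4903.
C2 = (2*K*(1-X) - dt)/denom = 0.0638.
O2 = C0*I2 + C1*I1 + C2*O1
   = 0.4459*173 + 0.4903*152 + 0.0638*33
   = 153.77 m^3/s.

153.77


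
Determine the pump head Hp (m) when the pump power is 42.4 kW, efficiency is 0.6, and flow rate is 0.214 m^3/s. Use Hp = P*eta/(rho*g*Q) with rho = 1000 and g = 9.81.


Pump head formula: Hp = P * eta / (rho * g * Q).
Numerator: P * eta = 42.4 * 1000 * 0.6 = 25440.0 W.
Denominator: rho * g * Q = 1000 * 9.81 * 0.214 = 2099.34.
Hp = 25440.0 / 2099.34 = 12.12 m.

12.12


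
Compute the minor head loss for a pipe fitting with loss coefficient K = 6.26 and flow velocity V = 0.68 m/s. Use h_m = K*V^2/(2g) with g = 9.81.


Minor loss formula: h_m = K * V^2/(2g).
V^2 = 0.68^2 = 0.4624.
V^2/(2g) = 0.4624 / 19.62 = 0.0236 m.
h_m = 6.26 * 0.0236 = 0.1475 m.

0.1475


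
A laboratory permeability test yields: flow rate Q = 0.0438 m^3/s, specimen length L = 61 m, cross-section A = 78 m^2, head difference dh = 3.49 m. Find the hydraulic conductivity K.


From K = Q*L / (A*dh):
Numerator: Q*L = 0.0438 * 61 = 2.6718.
Denominator: A*dh = 78 * 3.49 = 272.22.
K = 2.6718 / 272.22 = 0.009815 m/s.

0.009815


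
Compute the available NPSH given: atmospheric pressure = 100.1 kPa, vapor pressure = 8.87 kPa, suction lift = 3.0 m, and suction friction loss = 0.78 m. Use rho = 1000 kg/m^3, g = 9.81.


NPSHa = p_atm/(rho*g) - z_s - hf_s - p_vap/(rho*g).
p_atm/(rho*g) = 100.1*1000 / (1000*9.81) = 10.204 m.
p_vap/(rho*g) = 8.87*1000 / (1000*9.81) = 0.904 m.
NPSHa = 10.204 - 3.0 - 0.78 - 0.904
      = 5.52 m.

5.52


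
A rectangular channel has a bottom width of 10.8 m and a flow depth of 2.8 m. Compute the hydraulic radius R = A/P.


For a rectangular section:
Flow area A = b * y = 10.8 * 2.8 = 30.24 m^2.
Wetted perimeter P = b + 2y = 10.8 + 2*2.8 = 16.4 m.
Hydraulic radius R = A/P = 30.24 / 16.4 = 1.8439 m.

1.8439


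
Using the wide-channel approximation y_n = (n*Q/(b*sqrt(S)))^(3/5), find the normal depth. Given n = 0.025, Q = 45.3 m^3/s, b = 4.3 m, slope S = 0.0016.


We use the wide-channel approximation y_n = (n*Q/(b*sqrt(S)))^(3/5).
sqrt(S) = sqrt(0.0016) = 0.04.
Numerator: n*Q = 0.025 * 45.3 = 1.1325.
Denominator: b*sqrt(S) = 4.3 * 0.04 = 0.172.
arg = 6.5843.
y_n = 6.5843^(3/5) = 3.0982 m.

3.0982


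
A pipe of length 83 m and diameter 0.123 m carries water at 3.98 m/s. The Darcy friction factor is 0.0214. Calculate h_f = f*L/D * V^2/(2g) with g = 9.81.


Darcy-Weisbach equation: h_f = f * (L/D) * V^2/(2g).
f * L/D = 0.0214 * 83/0.123 = 14.4407.
V^2/(2g) = 3.98^2 / (2*9.81) = 15.8404 / 19.62 = 0.8074 m.
h_f = 14.4407 * 0.8074 = 11.659 m.

11.659


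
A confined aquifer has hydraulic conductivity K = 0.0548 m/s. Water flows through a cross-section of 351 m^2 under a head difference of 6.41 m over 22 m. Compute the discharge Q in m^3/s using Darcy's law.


Darcy's law: Q = K * A * i, where i = dh/L.
Hydraulic gradient i = 6.41 / 22 = 0.291364.
Q = 0.0548 * 351 * 0.291364
  = 5.6043 m^3/s.

5.6043


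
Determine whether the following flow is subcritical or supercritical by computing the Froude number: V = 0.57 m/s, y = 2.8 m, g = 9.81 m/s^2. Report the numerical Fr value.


The Froude number is defined as Fr = V / sqrt(g*y).
g*y = 9.81 * 2.8 = 27.468.
sqrt(g*y) = sqrt(27.468) = 5.241.
Fr = 0.57 / 5.241 = 0.1088.
Since Fr < 1, the flow is subcritical.

0.1088


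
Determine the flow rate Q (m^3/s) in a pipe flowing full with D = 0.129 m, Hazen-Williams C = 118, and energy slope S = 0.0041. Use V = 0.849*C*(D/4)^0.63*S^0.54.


For a full circular pipe, R = D/4 = 0.129/4 = 0.0323 m.
V = 0.849 * 118 * 0.0323^0.63 * 0.0041^0.54
  = 0.849 * 118 * 0.114914 * 0.051393
  = 0.5917 m/s.
Pipe area A = pi*D^2/4 = pi*0.129^2/4 = 0.0131 m^2.
Q = A * V = 0.0131 * 0.5917 = 0.0077 m^3/s.

0.0077


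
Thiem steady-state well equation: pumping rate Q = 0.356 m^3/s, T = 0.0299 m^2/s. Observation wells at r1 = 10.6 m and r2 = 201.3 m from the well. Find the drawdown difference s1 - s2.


Thiem equation: s1 - s2 = Q/(2*pi*T) * ln(r2/r1).
ln(r2/r1) = ln(201.3/10.6) = 2.9439.
Q/(2*pi*T) = 0.356 / (2*pi*0.0299) = 0.356 / 0.1879 = 1.895.
s1 - s2 = 1.895 * 2.9439 = 5.5786 m.

5.5786


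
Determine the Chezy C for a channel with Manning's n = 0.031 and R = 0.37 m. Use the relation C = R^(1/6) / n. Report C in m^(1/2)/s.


The Chezy coefficient relates to Manning's n through C = R^(1/6) / n.
R^(1/6) = 0.37^(1/6) = 0.847293.
C = 0.847293 / 0.031 = 27.33 m^(1/2)/s.

27.33


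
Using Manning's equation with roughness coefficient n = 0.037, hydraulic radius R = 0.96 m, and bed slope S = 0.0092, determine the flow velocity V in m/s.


Manning's equation gives V = (1/n) * R^(2/3) * S^(1/2).
First, compute R^(2/3) = 0.96^(2/3) = 0.9732.
Next, S^(1/2) = 0.0092^(1/2) = 0.095917.
Then 1/n = 1/0.037 = 27.03.
V = 27.03 * 0.9732 * 0.095917 = 2.5227 m/s.

2.5227


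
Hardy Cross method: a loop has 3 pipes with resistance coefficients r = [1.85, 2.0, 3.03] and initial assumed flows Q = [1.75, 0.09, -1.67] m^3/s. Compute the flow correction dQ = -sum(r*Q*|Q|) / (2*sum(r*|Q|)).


Numerator terms (r*Q*|Q|): 1.85*1.75*|1.75| = 5.6656; 2.0*0.09*|0.09| = 0.0162; 3.03*-1.67*|-1.67| = -8.4504.
Sum of numerator = -2.7685.
Denominator terms (r*|Q|): 1.85*|1.75| = 3.2375; 2.0*|0.09| = 0.18; 3.03*|-1.67| = 5.0601.
2 * sum of denominator = 2 * 8.4776 = 16.9552.
dQ = --2.7685 / 16.9552 = 0.1633 m^3/s.

0.1633


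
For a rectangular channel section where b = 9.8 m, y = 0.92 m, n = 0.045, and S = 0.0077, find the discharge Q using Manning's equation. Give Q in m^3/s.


For a rectangular channel, the cross-sectional area A = b * y = 9.8 * 0.92 = 9.02 m^2.
The wetted perimeter P = b + 2y = 9.8 + 2*0.92 = 11.64 m.
Hydraulic radius R = A/P = 9.02/11.64 = 0.7746 m.
Velocity V = (1/n)*R^(2/3)*S^(1/2) = (1/0.045)*0.7746^(2/3)*0.0077^(1/2) = 1.6446 m/s.
Discharge Q = A * V = 9.02 * 1.6446 = 14.828 m^3/s.

14.828


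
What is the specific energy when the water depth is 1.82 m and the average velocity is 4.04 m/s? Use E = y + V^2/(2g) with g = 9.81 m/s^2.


Specific energy E = y + V^2/(2g).
Velocity head = V^2/(2g) = 4.04^2 / (2*9.81) = 16.3216 / 19.62 = 0.8319 m.
E = 1.82 + 0.8319 = 2.6519 m.

2.6519


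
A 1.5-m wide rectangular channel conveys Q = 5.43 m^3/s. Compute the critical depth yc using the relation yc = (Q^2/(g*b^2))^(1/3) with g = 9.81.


Using yc = (Q^2 / (g * b^2))^(1/3):
Q^2 = 5.43^2 = 29.48.
g * b^2 = 9.81 * 1.5^2 = 9.81 * 2.25 = 22.07.
Q^2 / (g*b^2) = 29.48 / 22.07 = 1.3357.
yc = 1.3357^(1/3) = 1.1013 m.

1.1013


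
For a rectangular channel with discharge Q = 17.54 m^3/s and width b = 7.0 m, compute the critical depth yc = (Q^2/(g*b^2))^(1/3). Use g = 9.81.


Using yc = (Q^2 / (g * b^2))^(1/3):
Q^2 = 17.54^2 = 307.65.
g * b^2 = 9.81 * 7.0^2 = 9.81 * 49.0 = 480.69.
Q^2 / (g*b^2) = 307.65 / 480.69 = 0.64.
yc = 0.64^(1/3) = 0.8618 m.

0.8618


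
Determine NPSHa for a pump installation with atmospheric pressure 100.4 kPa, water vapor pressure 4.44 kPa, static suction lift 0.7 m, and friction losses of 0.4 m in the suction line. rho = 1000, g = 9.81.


NPSHa = p_atm/(rho*g) - z_s - hf_s - p_vap/(rho*g).
p_atm/(rho*g) = 100.4*1000 / (1000*9.81) = 10.234 m.
p_vap/(rho*g) = 4.44*1000 / (1000*9.81) = 0.453 m.
NPSHa = 10.234 - 0.7 - 0.4 - 0.453
      = 8.68 m.

8.68


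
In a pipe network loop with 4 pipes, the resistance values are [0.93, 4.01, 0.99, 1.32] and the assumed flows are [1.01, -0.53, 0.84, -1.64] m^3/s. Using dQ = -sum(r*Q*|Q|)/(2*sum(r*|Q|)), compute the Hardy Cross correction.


Numerator terms (r*Q*|Q|): 0.93*1.01*|1.01| = 0.9487; 4.01*-0.53*|-0.53| = -1.1264; 0.99*0.84*|0.84| = 0.6985; 1.32*-1.64*|-1.64| = -3.5503.
Sum of numerator = -3.0294.
Denominator terms (r*|Q|): 0.93*|1.01| = 0.9393; 4.01*|-0.53| = 2.1253; 0.99*|0.84| = 0.8316; 1.32*|-1.64| = 2.1648.
2 * sum of denominator = 2 * 6.061 = 12.122.
dQ = --3.0294 / 12.122 = 0.2499 m^3/s.

0.2499


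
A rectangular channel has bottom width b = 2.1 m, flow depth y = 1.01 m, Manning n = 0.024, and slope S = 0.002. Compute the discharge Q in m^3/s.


For a rectangular channel, the cross-sectional area A = b * y = 2.1 * 1.01 = 2.12 m^2.
The wetted perimeter P = b + 2y = 2.1 + 2*1.01 = 4.12 m.
Hydraulic radius R = A/P = 2.12/4.12 = 0.5148 m.
Velocity V = (1/n)*R^(2/3)*S^(1/2) = (1/0.024)*0.5148^(2/3)*0.002^(1/2) = 1.1969 m/s.
Discharge Q = A * V = 2.12 * 1.1969 = 2.539 m^3/s.

2.539


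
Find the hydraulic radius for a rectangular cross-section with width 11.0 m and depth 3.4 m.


For a rectangular section:
Flow area A = b * y = 11.0 * 3.4 = 37.4 m^2.
Wetted perimeter P = b + 2y = 11.0 + 2*3.4 = 17.8 m.
Hydraulic radius R = A/P = 37.4 / 17.8 = 2.1011 m.

2.1011


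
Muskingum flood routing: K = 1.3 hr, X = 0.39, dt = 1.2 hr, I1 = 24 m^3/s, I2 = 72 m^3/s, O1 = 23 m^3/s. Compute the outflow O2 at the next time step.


Muskingum coefficients:
denom = 2*K*(1-X) + dt = 2*1.3*(1-0.39) + 1.2 = 2.786.
C0 = (dt - 2*K*X)/denom = (1.2 - 2*1.3*0.39)/2.786 = 0.0668.
C1 = (dt + 2*K*X)/denom = (1.2 + 2*1.3*0.39)/2.786 = 0.7947.
C2 = (2*K*(1-X) - dt)/denom = 0.1385.
O2 = C0*I2 + C1*I1 + C2*O1
   = 0.0668*72 + 0.7947*24 + 0.1385*23
   = 27.07 m^3/s.

27.07


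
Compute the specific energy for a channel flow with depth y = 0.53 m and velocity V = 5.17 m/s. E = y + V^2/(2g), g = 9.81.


Specific energy E = y + V^2/(2g).
Velocity head = V^2/(2g) = 5.17^2 / (2*9.81) = 26.7289 / 19.62 = 1.3623 m.
E = 0.53 + 1.3623 = 1.8923 m.

1.8923


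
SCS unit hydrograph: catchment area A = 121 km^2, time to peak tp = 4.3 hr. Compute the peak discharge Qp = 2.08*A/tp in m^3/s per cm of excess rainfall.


SCS formula: Qp = 2.08 * A / tp.
Qp = 2.08 * 121 / 4.3
   = 251.68 / 4.3
   = 58.53 m^3/s per cm.

58.53


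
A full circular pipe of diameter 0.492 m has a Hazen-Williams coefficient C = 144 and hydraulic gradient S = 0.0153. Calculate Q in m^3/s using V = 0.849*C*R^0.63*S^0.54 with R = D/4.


For a full circular pipe, R = D/4 = 0.492/4 = 0.123 m.
V = 0.849 * 144 * 0.123^0.63 * 0.0153^0.54
  = 0.849 * 144 * 0.267079 * 0.104649
  = 3.417 m/s.
Pipe area A = pi*D^2/4 = pi*0.492^2/4 = 0.1901 m^2.
Q = A * V = 0.1901 * 3.417 = 0.6496 m^3/s.

0.6496


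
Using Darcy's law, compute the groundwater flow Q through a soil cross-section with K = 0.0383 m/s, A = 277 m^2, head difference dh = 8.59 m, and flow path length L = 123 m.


Darcy's law: Q = K * A * i, where i = dh/L.
Hydraulic gradient i = 8.59 / 123 = 0.069837.
Q = 0.0383 * 277 * 0.069837
  = 0.7409 m^3/s.

0.7409


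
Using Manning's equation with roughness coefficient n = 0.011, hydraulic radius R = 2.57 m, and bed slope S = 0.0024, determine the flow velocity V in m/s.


Manning's equation gives V = (1/n) * R^(2/3) * S^(1/2).
First, compute R^(2/3) = 2.57^(2/3) = 1.8762.
Next, S^(1/2) = 0.0024^(1/2) = 0.04899.
Then 1/n = 1/0.011 = 90.91.
V = 90.91 * 1.8762 * 0.04899 = 8.3561 m/s.

8.3561


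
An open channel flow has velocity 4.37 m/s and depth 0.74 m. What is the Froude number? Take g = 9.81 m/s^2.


The Froude number is defined as Fr = V / sqrt(g*y).
g*y = 9.81 * 0.74 = 7.2594.
sqrt(g*y) = sqrt(7.2594) = 2.6943.
Fr = 4.37 / 2.6943 = 1.6219.

1.6219


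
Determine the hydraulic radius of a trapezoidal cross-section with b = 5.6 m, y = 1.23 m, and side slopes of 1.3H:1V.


For a trapezoidal section with side slope z:
A = (b + z*y)*y = (5.6 + 1.3*1.23)*1.23 = 8.855 m^2.
P = b + 2*y*sqrt(1 + z^2) = 5.6 + 2*1.23*sqrt(1 + 1.3^2) = 9.635 m.
R = A/P = 8.855 / 9.635 = 0.919 m.

0.919


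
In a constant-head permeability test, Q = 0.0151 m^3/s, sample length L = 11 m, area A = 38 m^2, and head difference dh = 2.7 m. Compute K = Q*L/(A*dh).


From K = Q*L / (A*dh):
Numerator: Q*L = 0.0151 * 11 = 0.1661.
Denominator: A*dh = 38 * 2.7 = 102.6.
K = 0.1661 / 102.6 = 0.001619 m/s.

0.001619


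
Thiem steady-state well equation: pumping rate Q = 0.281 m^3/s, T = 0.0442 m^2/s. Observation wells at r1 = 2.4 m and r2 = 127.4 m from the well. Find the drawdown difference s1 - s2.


Thiem equation: s1 - s2 = Q/(2*pi*T) * ln(r2/r1).
ln(r2/r1) = ln(127.4/2.4) = 3.9719.
Q/(2*pi*T) = 0.281 / (2*pi*0.0442) = 0.281 / 0.2777 = 1.0118.
s1 - s2 = 1.0118 * 3.9719 = 4.0188 m.

4.0188


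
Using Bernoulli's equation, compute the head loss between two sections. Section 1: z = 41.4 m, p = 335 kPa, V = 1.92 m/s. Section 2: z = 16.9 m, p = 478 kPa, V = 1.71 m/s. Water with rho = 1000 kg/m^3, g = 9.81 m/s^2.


Total head at each section: H = z + p/(rho*g) + V^2/(2g).
H1 = 41.4 + 335*1000/(1000*9.81) + 1.92^2/(2*9.81)
   = 41.4 + 34.149 + 0.1879
   = 75.737 m.
H2 = 16.9 + 478*1000/(1000*9.81) + 1.71^2/(2*9.81)
   = 16.9 + 48.726 + 0.149
   = 65.775 m.
h_L = H1 - H2 = 75.737 - 65.775 = 9.962 m.

9.962


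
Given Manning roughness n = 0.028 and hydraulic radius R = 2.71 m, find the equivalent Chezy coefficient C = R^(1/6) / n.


The Chezy coefficient relates to Manning's n through C = R^(1/6) / n.
R^(1/6) = 2.71^(1/6) = 1.18076.
C = 1.18076 / 0.028 = 42.17 m^(1/2)/s.

42.17


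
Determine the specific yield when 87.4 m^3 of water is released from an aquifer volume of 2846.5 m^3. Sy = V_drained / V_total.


Specific yield Sy = Volume drained / Total volume.
Sy = 87.4 / 2846.5
   = 0.0307.

0.0307


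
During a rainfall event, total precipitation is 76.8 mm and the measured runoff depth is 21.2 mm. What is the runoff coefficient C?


The runoff coefficient C = runoff depth / rainfall depth.
C = 21.2 / 76.8
  = 0.276.

0.276


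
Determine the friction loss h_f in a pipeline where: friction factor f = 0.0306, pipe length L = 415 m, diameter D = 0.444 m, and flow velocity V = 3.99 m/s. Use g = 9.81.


Darcy-Weisbach equation: h_f = f * (L/D) * V^2/(2g).
f * L/D = 0.0306 * 415/0.444 = 28.6014.
V^2/(2g) = 3.99^2 / (2*9.81) = 15.9201 / 19.62 = 0.8114 m.
h_f = 28.6014 * 0.8114 = 23.208 m.

23.208


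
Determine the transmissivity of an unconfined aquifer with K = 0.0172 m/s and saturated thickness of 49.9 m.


Transmissivity is defined as T = K * h.
T = 0.0172 * 49.9
  = 0.8583 m^2/s.

0.8583


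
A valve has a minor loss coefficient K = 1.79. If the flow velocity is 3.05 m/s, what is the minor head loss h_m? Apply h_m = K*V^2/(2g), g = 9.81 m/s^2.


Minor loss formula: h_m = K * V^2/(2g).
V^2 = 3.05^2 = 9.3025.
V^2/(2g) = 9.3025 / 19.62 = 0.4741 m.
h_m = 1.79 * 0.4741 = 0.8487 m.

0.8487


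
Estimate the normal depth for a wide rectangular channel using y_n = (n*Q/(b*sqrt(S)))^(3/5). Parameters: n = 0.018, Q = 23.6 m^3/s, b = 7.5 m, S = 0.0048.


We use the wide-channel approximation y_n = (n*Q/(b*sqrt(S)))^(3/5).
sqrt(S) = sqrt(0.0048) = 0.069282.
Numerator: n*Q = 0.018 * 23.6 = 0.4248.
Denominator: b*sqrt(S) = 7.5 * 0.069282 = 0.519615.
arg = 0.8175.
y_n = 0.8175^(3/5) = 0.8861 m.

0.8861


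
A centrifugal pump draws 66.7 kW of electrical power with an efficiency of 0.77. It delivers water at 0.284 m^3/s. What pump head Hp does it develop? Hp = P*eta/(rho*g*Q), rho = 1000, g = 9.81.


Pump head formula: Hp = P * eta / (rho * g * Q).
Numerator: P * eta = 66.7 * 1000 * 0.77 = 51359.0 W.
Denominator: rho * g * Q = 1000 * 9.81 * 0.284 = 2786.04.
Hp = 51359.0 / 2786.04 = 18.43 m.

18.43


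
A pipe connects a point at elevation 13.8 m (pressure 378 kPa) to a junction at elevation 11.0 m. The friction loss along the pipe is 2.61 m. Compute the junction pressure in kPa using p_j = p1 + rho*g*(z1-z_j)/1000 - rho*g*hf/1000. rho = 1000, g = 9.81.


Junction pressure: p_j = p1 + rho*g*(z1 - z_j)/1000 - rho*g*hf/1000.
Elevation term = 1000*9.81*(13.8 - 11.0)/1000 = 27.468 kPa.
Friction term = 1000*9.81*2.61/1000 = 25.604 kPa.
p_j = 378 + 27.468 - 25.604 = 379.86 kPa.

379.86


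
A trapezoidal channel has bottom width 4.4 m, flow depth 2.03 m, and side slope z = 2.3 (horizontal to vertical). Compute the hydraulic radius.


For a trapezoidal section with side slope z:
A = (b + z*y)*y = (4.4 + 2.3*2.03)*2.03 = 18.41 m^2.
P = b + 2*y*sqrt(1 + z^2) = 4.4 + 2*2.03*sqrt(1 + 2.3^2) = 14.582 m.
R = A/P = 18.41 / 14.582 = 1.2625 m.

1.2625


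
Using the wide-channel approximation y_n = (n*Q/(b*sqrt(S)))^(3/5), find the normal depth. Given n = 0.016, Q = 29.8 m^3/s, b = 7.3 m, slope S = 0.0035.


We use the wide-channel approximation y_n = (n*Q/(b*sqrt(S)))^(3/5).
sqrt(S) = sqrt(0.0035) = 0.059161.
Numerator: n*Q = 0.016 * 29.8 = 0.4768.
Denominator: b*sqrt(S) = 7.3 * 0.059161 = 0.431875.
arg = 1.104.
y_n = 1.104^(3/5) = 1.0612 m.

1.0612


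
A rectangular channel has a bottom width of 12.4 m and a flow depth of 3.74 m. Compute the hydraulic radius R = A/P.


For a rectangular section:
Flow area A = b * y = 12.4 * 3.74 = 46.38 m^2.
Wetted perimeter P = b + 2y = 12.4 + 2*3.74 = 19.88 m.
Hydraulic radius R = A/P = 46.38 / 19.88 = 2.3328 m.

2.3328


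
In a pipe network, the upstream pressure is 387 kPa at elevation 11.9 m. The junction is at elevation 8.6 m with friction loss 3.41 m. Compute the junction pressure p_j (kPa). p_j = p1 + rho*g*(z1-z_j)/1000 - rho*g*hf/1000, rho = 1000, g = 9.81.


Junction pressure: p_j = p1 + rho*g*(z1 - z_j)/1000 - rho*g*hf/1000.
Elevation term = 1000*9.81*(11.9 - 8.6)/1000 = 32.373 kPa.
Friction term = 1000*9.81*3.41/1000 = 33.452 kPa.
p_j = 387 + 32.373 - 33.452 = 385.92 kPa.

385.92


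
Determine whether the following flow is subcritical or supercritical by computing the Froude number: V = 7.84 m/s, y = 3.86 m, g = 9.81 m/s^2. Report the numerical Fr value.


The Froude number is defined as Fr = V / sqrt(g*y).
g*y = 9.81 * 3.86 = 37.8666.
sqrt(g*y) = sqrt(37.8666) = 6.1536.
Fr = 7.84 / 6.1536 = 1.2741.
Since Fr > 1, the flow is supercritical.

1.2741


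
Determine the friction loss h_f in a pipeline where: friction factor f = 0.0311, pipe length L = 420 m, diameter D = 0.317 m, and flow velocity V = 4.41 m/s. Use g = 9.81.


Darcy-Weisbach equation: h_f = f * (L/D) * V^2/(2g).
f * L/D = 0.0311 * 420/0.317 = 41.205.
V^2/(2g) = 4.41^2 / (2*9.81) = 19.4481 / 19.62 = 0.9912 m.
h_f = 41.205 * 0.9912 = 40.844 m.

40.844


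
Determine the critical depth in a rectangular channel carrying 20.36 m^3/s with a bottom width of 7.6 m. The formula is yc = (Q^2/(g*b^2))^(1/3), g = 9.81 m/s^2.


Using yc = (Q^2 / (g * b^2))^(1/3):
Q^2 = 20.36^2 = 414.53.
g * b^2 = 9.81 * 7.6^2 = 9.81 * 57.76 = 566.63.
Q^2 / (g*b^2) = 414.53 / 566.63 = 0.7316.
yc = 0.7316^(1/3) = 0.9011 m.

0.9011


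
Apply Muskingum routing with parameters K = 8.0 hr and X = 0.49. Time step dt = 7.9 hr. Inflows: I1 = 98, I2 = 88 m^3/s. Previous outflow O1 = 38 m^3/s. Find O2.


Muskingum coefficients:
denom = 2*K*(1-X) + dt = 2*8.0*(1-0.49) + 7.9 = 16.06.
C0 = (dt - 2*K*X)/denom = (7.9 - 2*8.0*0.49)/16.06 = 0.0037.
C1 = (dt + 2*K*X)/denom = (7.9 + 2*8.0*0.49)/16.06 = 0.9801.
C2 = (2*K*(1-X) - dt)/denom = 0.0162.
O2 = C0*I2 + C1*I1 + C2*O1
   = 0.0037*88 + 0.9801*98 + 0.0162*38
   = 96.99 m^3/s.

96.99


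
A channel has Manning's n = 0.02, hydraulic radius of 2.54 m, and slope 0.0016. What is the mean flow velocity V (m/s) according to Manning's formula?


Manning's equation gives V = (1/n) * R^(2/3) * S^(1/2).
First, compute R^(2/3) = 2.54^(2/3) = 1.8616.
Next, S^(1/2) = 0.0016^(1/2) = 0.04.
Then 1/n = 1/0.02 = 50.0.
V = 50.0 * 1.8616 * 0.04 = 3.7232 m/s.

3.7232


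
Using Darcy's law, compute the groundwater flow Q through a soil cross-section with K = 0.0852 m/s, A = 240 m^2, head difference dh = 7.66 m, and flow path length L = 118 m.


Darcy's law: Q = K * A * i, where i = dh/L.
Hydraulic gradient i = 7.66 / 118 = 0.064915.
Q = 0.0852 * 240 * 0.064915
  = 1.3274 m^3/s.

1.3274


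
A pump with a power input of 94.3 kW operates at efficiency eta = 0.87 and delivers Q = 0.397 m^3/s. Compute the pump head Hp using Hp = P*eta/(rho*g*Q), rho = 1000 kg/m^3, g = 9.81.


Pump head formula: Hp = P * eta / (rho * g * Q).
Numerator: P * eta = 94.3 * 1000 * 0.87 = 82041.0 W.
Denominator: rho * g * Q = 1000 * 9.81 * 0.397 = 3894.57.
Hp = 82041.0 / 3894.57 = 21.07 m.

21.07


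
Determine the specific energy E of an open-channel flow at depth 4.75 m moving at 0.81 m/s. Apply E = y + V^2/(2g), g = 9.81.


Specific energy E = y + V^2/(2g).
Velocity head = V^2/(2g) = 0.81^2 / (2*9.81) = 0.6561 / 19.62 = 0.0334 m.
E = 4.75 + 0.0334 = 4.7834 m.

4.7834


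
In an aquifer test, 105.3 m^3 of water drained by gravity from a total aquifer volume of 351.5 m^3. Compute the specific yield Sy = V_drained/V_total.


Specific yield Sy = Volume drained / Total volume.
Sy = 105.3 / 351.5
   = 0.2996.

0.2996


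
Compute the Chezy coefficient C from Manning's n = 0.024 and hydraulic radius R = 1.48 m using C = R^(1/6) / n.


The Chezy coefficient relates to Manning's n through C = R^(1/6) / n.
R^(1/6) = 1.48^(1/6) = 1.067522.
C = 1.067522 / 0.024 = 44.48 m^(1/2)/s.

44.48


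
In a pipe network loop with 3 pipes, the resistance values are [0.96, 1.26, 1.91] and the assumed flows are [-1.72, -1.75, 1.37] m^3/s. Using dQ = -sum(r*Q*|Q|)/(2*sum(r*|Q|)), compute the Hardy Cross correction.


Numerator terms (r*Q*|Q|): 0.96*-1.72*|-1.72| = -2.8401; 1.26*-1.75*|-1.75| = -3.8588; 1.91*1.37*|1.37| = 3.5849.
Sum of numerator = -3.1139.
Denominator terms (r*|Q|): 0.96*|-1.72| = 1.6512; 1.26*|-1.75| = 2.205; 1.91*|1.37| = 2.6167.
2 * sum of denominator = 2 * 6.4729 = 12.9458.
dQ = --3.1139 / 12.9458 = 0.2405 m^3/s.

0.2405


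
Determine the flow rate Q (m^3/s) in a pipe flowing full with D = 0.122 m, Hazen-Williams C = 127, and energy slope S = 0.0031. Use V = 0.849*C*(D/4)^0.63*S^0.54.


For a full circular pipe, R = D/4 = 0.122/4 = 0.0305 m.
V = 0.849 * 127 * 0.0305^0.63 * 0.0031^0.54
  = 0.849 * 127 * 0.110945 * 0.044191
  = 0.5286 m/s.
Pipe area A = pi*D^2/4 = pi*0.122^2/4 = 0.0117 m^2.
Q = A * V = 0.0117 * 0.5286 = 0.0062 m^3/s.

0.0062


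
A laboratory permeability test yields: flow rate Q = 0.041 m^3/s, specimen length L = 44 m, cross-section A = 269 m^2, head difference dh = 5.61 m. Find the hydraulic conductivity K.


From K = Q*L / (A*dh):
Numerator: Q*L = 0.041 * 44 = 1.804.
Denominator: A*dh = 269 * 5.61 = 1509.09.
K = 1.804 / 1509.09 = 0.001195 m/s.

0.001195


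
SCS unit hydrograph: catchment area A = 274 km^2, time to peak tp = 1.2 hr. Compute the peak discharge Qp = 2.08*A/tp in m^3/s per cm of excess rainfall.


SCS formula: Qp = 2.08 * A / tp.
Qp = 2.08 * 274 / 1.2
   = 569.92 / 1.2
   = 474.93 m^3/s per cm.

474.93


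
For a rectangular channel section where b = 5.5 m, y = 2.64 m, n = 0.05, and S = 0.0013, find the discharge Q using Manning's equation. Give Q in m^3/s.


For a rectangular channel, the cross-sectional area A = b * y = 5.5 * 2.64 = 14.52 m^2.
The wetted perimeter P = b + 2y = 5.5 + 2*2.64 = 10.78 m.
Hydraulic radius R = A/P = 14.52/10.78 = 1.3469 m.
Velocity V = (1/n)*R^(2/3)*S^(1/2) = (1/0.05)*1.3469^(2/3)*0.0013^(1/2) = 0.8795 m/s.
Discharge Q = A * V = 14.52 * 0.8795 = 12.77 m^3/s.

12.77


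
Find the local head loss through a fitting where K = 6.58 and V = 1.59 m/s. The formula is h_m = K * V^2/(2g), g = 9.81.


Minor loss formula: h_m = K * V^2/(2g).
V^2 = 1.59^2 = 2.5281.
V^2/(2g) = 2.5281 / 19.62 = 0.1289 m.
h_m = 6.58 * 0.1289 = 0.8479 m.

0.8479


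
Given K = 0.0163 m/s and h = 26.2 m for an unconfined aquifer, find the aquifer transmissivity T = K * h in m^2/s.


Transmissivity is defined as T = K * h.
T = 0.0163 * 26.2
  = 0.4271 m^2/s.

0.4271


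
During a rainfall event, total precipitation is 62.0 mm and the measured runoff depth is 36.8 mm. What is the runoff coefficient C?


The runoff coefficient C = runoff depth / rainfall depth.
C = 36.8 / 62.0
  = 0.5935.

0.5935


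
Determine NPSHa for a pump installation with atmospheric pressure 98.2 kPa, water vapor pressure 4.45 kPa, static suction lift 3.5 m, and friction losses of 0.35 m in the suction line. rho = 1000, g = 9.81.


NPSHa = p_atm/(rho*g) - z_s - hf_s - p_vap/(rho*g).
p_atm/(rho*g) = 98.2*1000 / (1000*9.81) = 10.01 m.
p_vap/(rho*g) = 4.45*1000 / (1000*9.81) = 0.454 m.
NPSHa = 10.01 - 3.5 - 0.35 - 0.454
      = 5.71 m.

5.71


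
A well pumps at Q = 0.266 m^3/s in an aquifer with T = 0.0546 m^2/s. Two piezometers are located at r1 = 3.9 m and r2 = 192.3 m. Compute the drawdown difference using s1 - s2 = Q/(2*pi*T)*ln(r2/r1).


Thiem equation: s1 - s2 = Q/(2*pi*T) * ln(r2/r1).
ln(r2/r1) = ln(192.3/3.9) = 3.8981.
Q/(2*pi*T) = 0.266 / (2*pi*0.0546) = 0.266 / 0.3431 = 0.7754.
s1 - s2 = 0.7754 * 3.8981 = 3.0225 m.

3.0225


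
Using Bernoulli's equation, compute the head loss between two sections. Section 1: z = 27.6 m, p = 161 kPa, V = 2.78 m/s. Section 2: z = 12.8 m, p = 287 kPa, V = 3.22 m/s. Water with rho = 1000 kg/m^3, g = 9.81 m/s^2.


Total head at each section: H = z + p/(rho*g) + V^2/(2g).
H1 = 27.6 + 161*1000/(1000*9.81) + 2.78^2/(2*9.81)
   = 27.6 + 16.412 + 0.3939
   = 44.406 m.
H2 = 12.8 + 287*1000/(1000*9.81) + 3.22^2/(2*9.81)
   = 12.8 + 29.256 + 0.5285
   = 42.584 m.
h_L = H1 - H2 = 44.406 - 42.584 = 1.821 m.

1.821


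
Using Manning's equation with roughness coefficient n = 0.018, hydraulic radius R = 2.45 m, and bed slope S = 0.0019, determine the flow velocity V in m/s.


Manning's equation gives V = (1/n) * R^(2/3) * S^(1/2).
First, compute R^(2/3) = 2.45^(2/3) = 1.8174.
Next, S^(1/2) = 0.0019^(1/2) = 0.043589.
Then 1/n = 1/0.018 = 55.56.
V = 55.56 * 1.8174 * 0.043589 = 4.401 m/s.

4.401


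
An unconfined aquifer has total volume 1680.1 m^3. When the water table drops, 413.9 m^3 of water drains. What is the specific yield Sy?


Specific yield Sy = Volume drained / Total volume.
Sy = 413.9 / 1680.1
   = 0.2464.

0.2464


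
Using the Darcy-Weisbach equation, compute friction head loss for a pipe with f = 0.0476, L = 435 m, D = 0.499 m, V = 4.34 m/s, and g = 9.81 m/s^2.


Darcy-Weisbach equation: h_f = f * (L/D) * V^2/(2g).
f * L/D = 0.0476 * 435/0.499 = 41.495.
V^2/(2g) = 4.34^2 / (2*9.81) = 18.8356 / 19.62 = 0.96 m.
h_f = 41.495 * 0.96 = 39.836 m.

39.836


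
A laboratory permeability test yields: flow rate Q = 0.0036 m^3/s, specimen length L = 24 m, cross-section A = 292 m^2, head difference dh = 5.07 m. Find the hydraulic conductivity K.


From K = Q*L / (A*dh):
Numerator: Q*L = 0.0036 * 24 = 0.0864.
Denominator: A*dh = 292 * 5.07 = 1480.44.
K = 0.0864 / 1480.44 = 5.8e-05 m/s.

5.8e-05


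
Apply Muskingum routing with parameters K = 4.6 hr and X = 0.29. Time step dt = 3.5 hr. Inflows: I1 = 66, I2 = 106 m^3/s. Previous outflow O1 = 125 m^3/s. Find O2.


Muskingum coefficients:
denom = 2*K*(1-X) + dt = 2*4.6*(1-0.29) + 3.5 = 10.032.
C0 = (dt - 2*K*X)/denom = (3.5 - 2*4.6*0.29)/10.032 = 0.0829.
C1 = (dt + 2*K*X)/denom = (3.5 + 2*4.6*0.29)/10.032 = 0.6148.
C2 = (2*K*(1-X) - dt)/denom = 0.3022.
O2 = C0*I2 + C1*I1 + C2*O1
   = 0.0829*106 + 0.6148*66 + 0.3022*125
   = 87.15 m^3/s.

87.15


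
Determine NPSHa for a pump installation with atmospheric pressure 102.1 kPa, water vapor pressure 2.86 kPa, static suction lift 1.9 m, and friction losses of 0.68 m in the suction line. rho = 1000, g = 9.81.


NPSHa = p_atm/(rho*g) - z_s - hf_s - p_vap/(rho*g).
p_atm/(rho*g) = 102.1*1000 / (1000*9.81) = 10.408 m.
p_vap/(rho*g) = 2.86*1000 / (1000*9.81) = 0.292 m.
NPSHa = 10.408 - 1.9 - 0.68 - 0.292
      = 7.54 m.

7.54


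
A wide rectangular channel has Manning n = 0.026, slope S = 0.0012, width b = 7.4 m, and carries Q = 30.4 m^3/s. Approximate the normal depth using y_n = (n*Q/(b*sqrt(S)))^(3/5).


We use the wide-channel approximation y_n = (n*Q/(b*sqrt(S)))^(3/5).
sqrt(S) = sqrt(0.0012) = 0.034641.
Numerator: n*Q = 0.026 * 30.4 = 0.7904.
Denominator: b*sqrt(S) = 7.4 * 0.034641 = 0.256343.
arg = 3.0834.
y_n = 3.0834^(3/5) = 1.9652 m.

1.9652


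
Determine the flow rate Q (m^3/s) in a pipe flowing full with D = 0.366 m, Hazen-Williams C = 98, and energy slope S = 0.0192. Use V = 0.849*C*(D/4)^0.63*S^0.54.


For a full circular pipe, R = D/4 = 0.366/4 = 0.0915 m.
V = 0.849 * 98 * 0.0915^0.63 * 0.0192^0.54
  = 0.849 * 98 * 0.221664 * 0.118299
  = 2.1818 m/s.
Pipe area A = pi*D^2/4 = pi*0.366^2/4 = 0.1052 m^2.
Q = A * V = 0.1052 * 2.1818 = 0.2295 m^3/s.

0.2295


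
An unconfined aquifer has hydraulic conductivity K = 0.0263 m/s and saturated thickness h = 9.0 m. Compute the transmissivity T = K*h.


Transmissivity is defined as T = K * h.
T = 0.0263 * 9.0
  = 0.2367 m^2/s.

0.2367
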